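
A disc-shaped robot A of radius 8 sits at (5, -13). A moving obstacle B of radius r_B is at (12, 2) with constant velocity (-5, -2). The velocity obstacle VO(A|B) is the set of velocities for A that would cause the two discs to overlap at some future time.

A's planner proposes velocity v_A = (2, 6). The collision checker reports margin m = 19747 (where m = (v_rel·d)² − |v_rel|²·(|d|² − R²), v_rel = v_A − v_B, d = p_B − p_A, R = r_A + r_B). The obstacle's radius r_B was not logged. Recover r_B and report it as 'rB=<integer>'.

m = 19747
d = (7, 15);  v_rel = (7, 8),  |v_rel|² = 113
v_rel×d = (7)·(15) − (8)·(7) = 49
since m = R²·113 − 49²:  R² = (2401 + 19747) / 113 = 196
R = √196 = 14  ⇒  r_B = 14 − 8 = 6

rB=6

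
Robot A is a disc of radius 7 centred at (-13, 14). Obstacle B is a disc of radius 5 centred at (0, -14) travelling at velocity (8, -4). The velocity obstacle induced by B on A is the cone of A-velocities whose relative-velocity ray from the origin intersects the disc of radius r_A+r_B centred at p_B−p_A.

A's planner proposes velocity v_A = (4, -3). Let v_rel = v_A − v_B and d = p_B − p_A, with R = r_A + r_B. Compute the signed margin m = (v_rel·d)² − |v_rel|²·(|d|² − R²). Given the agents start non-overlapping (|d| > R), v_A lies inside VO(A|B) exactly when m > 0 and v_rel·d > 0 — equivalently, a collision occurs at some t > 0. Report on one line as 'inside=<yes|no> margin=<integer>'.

d = (13, -28),  |d|² = 953;  R = 7+5 = 12,  c = 953−12² = 809
v_rel = (-4, 1),  |v_rel|² = 17;  v_rel·d = (-4)·(13) + (1)·(-28) = -80
17·t² + 160·t + 809 = 0  ⇒  m = (-80)² − 17·809 = -7353
m = -7353 < 0,  v_rel·d = -80 < 0  ⇒  outside

inside=no margin=-7353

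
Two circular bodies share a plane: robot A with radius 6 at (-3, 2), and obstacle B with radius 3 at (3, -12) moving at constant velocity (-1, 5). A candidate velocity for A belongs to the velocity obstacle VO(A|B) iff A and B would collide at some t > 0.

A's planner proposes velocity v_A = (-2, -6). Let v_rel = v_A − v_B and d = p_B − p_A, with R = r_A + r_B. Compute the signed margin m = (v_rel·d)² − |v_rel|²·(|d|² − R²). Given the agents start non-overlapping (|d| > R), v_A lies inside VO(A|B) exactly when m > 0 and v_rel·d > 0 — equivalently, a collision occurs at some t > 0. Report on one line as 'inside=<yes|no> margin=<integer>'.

d = (6, -14),  |d|² = 232;  R = 6+3 = 9,  c = 232−9² = 151
v_rel = (-1, -11),  |v_rel|² = 122;  v_rel·d = (-1)·(6) + (-11)·(-14) = 148
122·t² − 296·t + 151 = 0  ⇒  m = 148² − 122·151 = 3482
m = 3482 > 0,  v_rel·d = 148 > 0  ⇒  inside

inside=yes margin=3482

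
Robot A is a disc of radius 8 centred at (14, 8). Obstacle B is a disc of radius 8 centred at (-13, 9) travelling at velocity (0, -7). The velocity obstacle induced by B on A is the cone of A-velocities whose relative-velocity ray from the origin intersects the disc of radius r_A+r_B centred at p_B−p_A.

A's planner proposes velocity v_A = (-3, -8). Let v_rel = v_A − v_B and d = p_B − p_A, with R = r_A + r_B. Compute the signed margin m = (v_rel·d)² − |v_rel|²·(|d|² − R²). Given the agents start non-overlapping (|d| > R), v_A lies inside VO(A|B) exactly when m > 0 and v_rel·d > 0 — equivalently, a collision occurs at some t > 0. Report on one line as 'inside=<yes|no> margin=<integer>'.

d = (-27, 1),  |d|² = 730;  R = 8+8 = 16,  c = 730−16² = 474
v_rel = (-3, -1),  |v_rel|² = 10;  v_rel·d = (-3)·(-27) + (-1)·(1) = 80
10·t² − 160·t + 474 = 0  ⇒  m = 80² − 10·474 = 1660
m = 1660 > 0,  v_rel·d = 80 > 0  ⇒  inside

inside=yes margin=1660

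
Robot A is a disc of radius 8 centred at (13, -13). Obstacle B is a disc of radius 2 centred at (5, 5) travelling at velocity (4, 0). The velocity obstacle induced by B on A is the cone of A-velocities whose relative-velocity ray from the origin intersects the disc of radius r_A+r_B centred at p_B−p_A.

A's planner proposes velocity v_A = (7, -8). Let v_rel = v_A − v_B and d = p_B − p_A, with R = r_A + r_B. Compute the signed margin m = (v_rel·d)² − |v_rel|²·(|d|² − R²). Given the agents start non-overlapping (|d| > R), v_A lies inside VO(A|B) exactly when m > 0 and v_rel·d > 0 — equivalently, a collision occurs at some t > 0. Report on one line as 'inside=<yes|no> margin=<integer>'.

d = (-8, 18),  |d|² = 388;  R = 8+2 = 10,  c = 388−10² = 288
v_rel = (3, -8),  |v_rel|² = 73;  v_rel·d = (3)·(-8) + (-8)·(18) = -168
73·t² + 336·t + 288 = 0  ⇒  m = (-168)² − 73·288 = 7200
m = 7200 > 0,  v_rel·d = -168 < 0  ⇒  outside

inside=no margin=7200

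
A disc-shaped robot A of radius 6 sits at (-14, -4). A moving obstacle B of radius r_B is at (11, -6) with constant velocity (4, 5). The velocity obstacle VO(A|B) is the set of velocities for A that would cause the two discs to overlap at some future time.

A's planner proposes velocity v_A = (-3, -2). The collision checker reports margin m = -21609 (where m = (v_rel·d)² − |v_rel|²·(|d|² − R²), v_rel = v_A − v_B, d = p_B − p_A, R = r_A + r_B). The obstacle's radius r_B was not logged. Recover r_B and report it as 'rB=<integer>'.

m = -21609
d = (25, -2);  v_rel = (-7, -7),  |v_rel|² = 98
v_rel×d = (-7)·(-2) − (-7)·(25) = 189
since m = R²·98 − 189²:  R² = (35721 + -21609) / 98 = 144
R = √144 = 12  ⇒  r_B = 12 − 6 = 6

rB=6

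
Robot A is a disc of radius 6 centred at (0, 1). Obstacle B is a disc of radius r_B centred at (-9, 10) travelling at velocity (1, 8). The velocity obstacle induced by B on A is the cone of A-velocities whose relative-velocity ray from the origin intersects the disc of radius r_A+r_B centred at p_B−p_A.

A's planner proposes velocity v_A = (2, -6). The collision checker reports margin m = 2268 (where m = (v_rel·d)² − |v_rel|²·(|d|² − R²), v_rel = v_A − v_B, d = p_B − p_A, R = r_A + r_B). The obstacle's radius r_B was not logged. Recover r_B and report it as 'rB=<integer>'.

m = 2268
d = (-9, 9);  v_rel = (1, -14),  |v_rel|² = 197
v_rel×d = (1)·(9) − (-14)·(-9) = -117
since m = R²·197 − (-117)²:  R² = (13689 + 2268) / 197 = 81
R = √81 = 9  ⇒  r_B = 9 − 6 = 3

rB=3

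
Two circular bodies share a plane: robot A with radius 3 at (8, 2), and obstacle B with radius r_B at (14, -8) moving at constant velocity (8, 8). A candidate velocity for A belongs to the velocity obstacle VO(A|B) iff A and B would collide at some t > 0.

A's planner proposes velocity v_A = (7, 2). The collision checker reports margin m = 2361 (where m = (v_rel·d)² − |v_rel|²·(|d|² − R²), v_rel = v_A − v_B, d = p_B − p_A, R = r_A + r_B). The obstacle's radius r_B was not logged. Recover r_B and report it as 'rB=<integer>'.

m = 2361
d = (6, -10);  v_rel = (-1, -6),  |v_rel|² = 37
v_rel×d = (-1)·(-10) − (-6)·(6) = 46
since m = R²·37 − 46²:  R² = (2116 + 2361) / 37 = 121
R = √121 = 11  ⇒  r_B = 11 − 3 = 8

rB=8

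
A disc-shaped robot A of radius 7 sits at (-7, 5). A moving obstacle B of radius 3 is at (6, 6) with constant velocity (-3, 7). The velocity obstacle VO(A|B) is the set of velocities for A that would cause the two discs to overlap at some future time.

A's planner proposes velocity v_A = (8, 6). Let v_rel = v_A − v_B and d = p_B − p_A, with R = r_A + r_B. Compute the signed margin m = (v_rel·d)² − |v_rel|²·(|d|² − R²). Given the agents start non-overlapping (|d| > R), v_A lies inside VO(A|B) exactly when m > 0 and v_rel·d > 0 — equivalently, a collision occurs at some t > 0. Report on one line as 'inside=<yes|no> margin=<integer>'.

d = (13, 1),  |d|² = 170;  R = 7+3 = 10,  c = 170−10² = 70
v_rel = (11, -1),  |v_rel|² = 122;  v_rel·d = (11)·(13) + (-1)·(1) = 142
122·t² − 284·t + 70 = 0  ⇒  m = 142² − 122·70 = 11624
m = 11624 > 0,  v_rel·d = 142 > 0  ⇒  inside

inside=yes margin=11624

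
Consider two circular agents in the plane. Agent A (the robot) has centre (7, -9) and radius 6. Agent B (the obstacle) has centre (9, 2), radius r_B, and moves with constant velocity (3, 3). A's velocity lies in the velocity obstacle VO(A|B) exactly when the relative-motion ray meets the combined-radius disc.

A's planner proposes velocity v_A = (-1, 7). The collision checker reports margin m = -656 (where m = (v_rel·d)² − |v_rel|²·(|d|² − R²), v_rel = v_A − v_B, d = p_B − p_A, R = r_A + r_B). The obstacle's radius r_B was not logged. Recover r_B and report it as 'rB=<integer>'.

m = -656
d = (2, 11);  v_rel = (-4, 4),  |v_rel|² = 32
v_rel×d = (-4)·(11) − (4)·(2) = -52
since m = R²·32 − (-52)²:  R² = (2704 + -656) / 32 = 64
R = √64 = 8  ⇒  r_B = 8 − 6 = 2

rB=2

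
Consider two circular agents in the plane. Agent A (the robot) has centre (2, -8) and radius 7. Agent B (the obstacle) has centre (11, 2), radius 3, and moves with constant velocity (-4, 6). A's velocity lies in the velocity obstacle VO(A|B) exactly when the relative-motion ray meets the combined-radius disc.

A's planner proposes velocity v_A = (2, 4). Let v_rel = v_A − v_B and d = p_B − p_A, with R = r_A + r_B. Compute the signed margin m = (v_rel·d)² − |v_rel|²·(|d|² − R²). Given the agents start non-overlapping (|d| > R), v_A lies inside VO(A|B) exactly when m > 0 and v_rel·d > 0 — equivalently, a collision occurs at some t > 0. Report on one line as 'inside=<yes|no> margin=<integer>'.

d = (9, 10),  |d|² = 181;  R = 7+3 = 10,  c = 181−10² = 81
v_rel = (6, -2),  |v_rel|² = 40;  v_rel·d = (6)·(9) + (-2)·(10) = 34
40·t² − 68·t + 81 = 0  ⇒  m = 34² − 40·81 = -2084
m = -2084 < 0,  v_rel·d = 34 > 0  ⇒  outside

inside=no margin=-2084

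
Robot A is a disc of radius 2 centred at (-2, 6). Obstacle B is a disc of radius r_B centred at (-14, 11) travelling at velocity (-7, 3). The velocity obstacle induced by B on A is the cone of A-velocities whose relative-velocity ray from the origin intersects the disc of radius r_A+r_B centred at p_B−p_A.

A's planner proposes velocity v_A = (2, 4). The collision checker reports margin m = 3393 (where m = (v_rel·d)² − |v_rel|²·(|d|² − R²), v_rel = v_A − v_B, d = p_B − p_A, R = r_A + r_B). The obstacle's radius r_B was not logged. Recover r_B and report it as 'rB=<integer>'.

m = 3393
d = (-12, 5);  v_rel = (9, 1),  |v_rel|² = 82
v_rel×d = (9)·(5) − (1)·(-12) = 57
since m = R²·82 − 57²:  R² = (3249 + 3393) / 82 = 81
R = √81 = 9  ⇒  r_B = 9 − 2 = 7

rB=7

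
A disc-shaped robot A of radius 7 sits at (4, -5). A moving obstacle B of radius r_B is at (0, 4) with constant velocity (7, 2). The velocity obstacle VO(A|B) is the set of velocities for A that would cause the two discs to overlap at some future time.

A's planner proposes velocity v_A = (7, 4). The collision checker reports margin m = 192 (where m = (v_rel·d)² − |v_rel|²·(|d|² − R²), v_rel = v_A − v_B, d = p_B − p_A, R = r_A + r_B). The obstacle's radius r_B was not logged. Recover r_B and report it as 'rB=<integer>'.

m = 192
d = (-4, 9);  v_rel = (0, 2),  |v_rel|² = 4
v_rel×d = (0)·(9) − (2)·(-4) = 8
since m = R²·4 − 8²:  R² = (64 + 192) / 4 = 64
R = √64 = 8  ⇒  r_B = 8 − 7 = 1

rB=1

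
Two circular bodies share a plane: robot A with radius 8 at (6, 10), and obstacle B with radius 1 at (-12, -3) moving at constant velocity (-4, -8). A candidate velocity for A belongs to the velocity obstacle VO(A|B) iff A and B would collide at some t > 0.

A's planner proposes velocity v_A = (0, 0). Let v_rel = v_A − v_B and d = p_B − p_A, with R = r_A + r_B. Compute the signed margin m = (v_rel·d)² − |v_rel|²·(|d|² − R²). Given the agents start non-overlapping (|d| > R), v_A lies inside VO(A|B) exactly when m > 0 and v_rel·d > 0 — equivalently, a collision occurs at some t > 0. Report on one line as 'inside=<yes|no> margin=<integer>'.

d = (-18, -13),  |d|² = 493;  R = 8+1 = 9,  c = 493−9² = 412
v_rel = (4, 8),  |v_rel|² = 80;  v_rel·d = (4)·(-18) + (8)·(-13) = -176
80·t² + 352·t + 412 = 0  ⇒  m = (-176)² − 80·412 = -1984
m = -1984 < 0,  v_rel·d = -176 < 0  ⇒  outside

inside=no margin=-1984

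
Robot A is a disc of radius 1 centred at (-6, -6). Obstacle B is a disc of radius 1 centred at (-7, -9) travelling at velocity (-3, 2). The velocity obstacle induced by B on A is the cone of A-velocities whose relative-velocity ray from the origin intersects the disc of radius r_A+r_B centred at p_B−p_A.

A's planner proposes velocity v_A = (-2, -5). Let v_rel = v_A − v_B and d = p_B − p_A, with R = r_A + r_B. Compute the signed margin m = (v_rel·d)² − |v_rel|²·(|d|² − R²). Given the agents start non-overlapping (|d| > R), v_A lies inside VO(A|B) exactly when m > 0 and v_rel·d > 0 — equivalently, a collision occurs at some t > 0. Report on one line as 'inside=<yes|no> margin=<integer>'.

d = (-1, -3),  |d|² = 10;  R = 1+1 = 2,  c = 10−2² = 6
v_rel = (1, -7),  |v_rel|² = 50;  v_rel·d = (1)·(-1) + (-7)·(-3) = 20
50·t² − 40·t + 6 = 0  ⇒  m = 20² − 50·6 = 100
m = 100 > 0,  v_rel·d = 20 > 0  ⇒  inside

inside=yes margin=100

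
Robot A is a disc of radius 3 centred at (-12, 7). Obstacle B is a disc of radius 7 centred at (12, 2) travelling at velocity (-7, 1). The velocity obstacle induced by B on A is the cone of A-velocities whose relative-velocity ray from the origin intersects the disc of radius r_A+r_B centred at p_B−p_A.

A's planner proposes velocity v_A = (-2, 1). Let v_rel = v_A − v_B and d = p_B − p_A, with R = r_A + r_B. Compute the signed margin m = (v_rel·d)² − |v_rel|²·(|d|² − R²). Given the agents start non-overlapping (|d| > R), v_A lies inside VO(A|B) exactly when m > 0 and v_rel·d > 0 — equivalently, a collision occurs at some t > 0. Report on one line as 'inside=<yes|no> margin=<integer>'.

d = (24, -5),  |d|² = 601;  R = 3+7 = 10,  c = 601−10² = 501
v_rel = (5, 0),  |v_rel|² = 25;  v_rel·d = (5)·(24) + (0)·(-5) = 120
25·t² − 240·t + 501 = 0  ⇒  m = 120² − 25·501 = 1875
m = 1875 > 0,  v_rel·d = 120 > 0  ⇒  inside

inside=yes margin=1875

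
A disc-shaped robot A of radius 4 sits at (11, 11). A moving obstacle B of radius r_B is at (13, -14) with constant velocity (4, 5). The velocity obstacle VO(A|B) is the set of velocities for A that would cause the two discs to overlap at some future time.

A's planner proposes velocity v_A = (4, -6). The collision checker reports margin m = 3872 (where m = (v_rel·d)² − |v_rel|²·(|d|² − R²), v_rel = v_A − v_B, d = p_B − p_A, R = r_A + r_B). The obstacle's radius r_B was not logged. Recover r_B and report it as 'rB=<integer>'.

m = 3872
d = (2, -25);  v_rel = (0, -11),  |v_rel|² = 121
v_rel×d = (0)·(-25) − (-11)·(2) = 22
since m = R²·121 − 22²:  R² = (484 + 3872) / 121 = 36
R = √36 = 6  ⇒  r_B = 6 − 4 = 2

rB=2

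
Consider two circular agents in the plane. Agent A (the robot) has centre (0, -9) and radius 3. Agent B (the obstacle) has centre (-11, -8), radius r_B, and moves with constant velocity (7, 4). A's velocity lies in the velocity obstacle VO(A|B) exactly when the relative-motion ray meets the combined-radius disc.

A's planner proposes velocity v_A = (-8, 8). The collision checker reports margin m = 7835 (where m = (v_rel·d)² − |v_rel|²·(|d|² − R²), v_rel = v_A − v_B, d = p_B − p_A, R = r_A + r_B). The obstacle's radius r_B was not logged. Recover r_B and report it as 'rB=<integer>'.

m = 7835
d = (-11, 1);  v_rel = (-15, 4),  |v_rel|² = 241
v_rel×d = (-15)·(1) − (4)·(-11) = 29
since m = R²·241 − 29²:  R² = (841 + 7835) / 241 = 36
R = √36 = 6  ⇒  r_B = 6 − 3 = 3

rB=3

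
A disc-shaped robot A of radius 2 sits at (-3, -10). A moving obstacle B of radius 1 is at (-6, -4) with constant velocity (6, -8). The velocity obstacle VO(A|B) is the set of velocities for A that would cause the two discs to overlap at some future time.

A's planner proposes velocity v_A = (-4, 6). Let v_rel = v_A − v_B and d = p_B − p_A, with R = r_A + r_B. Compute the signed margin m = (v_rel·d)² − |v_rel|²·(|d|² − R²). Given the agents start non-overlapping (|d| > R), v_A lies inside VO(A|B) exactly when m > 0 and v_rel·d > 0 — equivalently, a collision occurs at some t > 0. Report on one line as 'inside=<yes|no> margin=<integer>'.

d = (-3, 6),  |d|² = 45;  R = 2+1 = 3,  c = 45−3² = 36
v_rel = (-10, 14),  |v_rel|² = 296;  v_rel·d = (-10)·(-3) + (14)·(6) = 114
296·t² − 228·t + 36 = 0  ⇒  m = 114² − 296·36 = 2340
m = 2340 > 0,  v_rel·d = 114 > 0  ⇒  inside

inside=yes margin=2340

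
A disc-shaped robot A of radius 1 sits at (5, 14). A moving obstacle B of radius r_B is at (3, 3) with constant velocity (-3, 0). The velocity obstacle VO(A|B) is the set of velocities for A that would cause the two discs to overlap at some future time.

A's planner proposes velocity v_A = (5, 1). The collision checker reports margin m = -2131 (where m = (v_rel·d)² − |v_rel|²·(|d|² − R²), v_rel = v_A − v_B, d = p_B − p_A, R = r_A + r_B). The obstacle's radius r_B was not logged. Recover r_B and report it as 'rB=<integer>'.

m = -2131
d = (-2, -11);  v_rel = (8, 1),  |v_rel|² = 65
v_rel×d = (8)·(-11) − (1)·(-2) = -86
since m = R²·65 − (-86)²:  R² = (7396 + -2131) / 65 = 81
R = √81 = 9  ⇒  r_B = 9 − 1 = 8

rB=8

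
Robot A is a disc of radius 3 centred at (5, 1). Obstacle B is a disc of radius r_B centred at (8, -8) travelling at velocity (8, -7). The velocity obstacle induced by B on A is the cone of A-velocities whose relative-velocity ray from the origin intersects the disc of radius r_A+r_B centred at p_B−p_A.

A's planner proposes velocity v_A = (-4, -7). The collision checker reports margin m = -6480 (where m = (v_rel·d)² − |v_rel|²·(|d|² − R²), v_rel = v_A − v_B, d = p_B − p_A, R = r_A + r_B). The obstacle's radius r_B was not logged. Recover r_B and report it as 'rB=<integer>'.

m = -6480
d = (3, -9);  v_rel = (-12, 0),  |v_rel|² = 144
v_rel×d = (-12)·(-9) − (0)·(3) = 108
since m = R²·144 − 108²:  R² = (11664 + -6480) / 144 = 36
R = √36 = 6  ⇒  r_B = 6 − 3 = 3

rB=3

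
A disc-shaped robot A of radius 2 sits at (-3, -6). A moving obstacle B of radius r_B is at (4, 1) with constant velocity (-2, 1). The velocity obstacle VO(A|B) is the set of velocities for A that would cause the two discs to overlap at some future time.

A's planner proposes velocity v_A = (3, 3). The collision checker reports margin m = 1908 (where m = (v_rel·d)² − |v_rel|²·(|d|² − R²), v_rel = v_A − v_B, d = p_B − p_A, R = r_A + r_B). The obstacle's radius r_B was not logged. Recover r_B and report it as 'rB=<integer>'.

m = 1908
d = (7, 7);  v_rel = (5, 2),  |v_rel|² = 29
v_rel×d = (5)·(7) − (2)·(7) = 21
since m = R²·29 − 21²:  R² = (441 + 1908) / 29 = 81
R = √81 = 9  ⇒  r_B = 9 − 2 = 7

rB=7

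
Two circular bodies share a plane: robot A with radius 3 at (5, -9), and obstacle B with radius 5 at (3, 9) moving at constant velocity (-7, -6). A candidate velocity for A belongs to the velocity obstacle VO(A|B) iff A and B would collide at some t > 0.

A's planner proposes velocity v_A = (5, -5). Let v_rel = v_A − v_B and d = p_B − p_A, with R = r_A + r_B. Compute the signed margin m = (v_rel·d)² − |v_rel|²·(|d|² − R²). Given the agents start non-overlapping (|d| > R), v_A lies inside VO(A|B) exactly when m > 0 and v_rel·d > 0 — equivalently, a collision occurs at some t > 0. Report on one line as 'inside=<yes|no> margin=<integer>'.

d = (-2, 18),  |d|² = 328;  R = 3+5 = 8,  c = 328−8² = 264
v_rel = (12, 1),  |v_rel|² = 145;  v_rel·d = (12)·(-2) + (1)·(18) = -6
145·t² + 12·t + 264 = 0  ⇒  m = (-6)² − 145·264 = -38244
m = -38244 < 0,  v_rel·d = -6 < 0  ⇒  outside

inside=no margin=-38244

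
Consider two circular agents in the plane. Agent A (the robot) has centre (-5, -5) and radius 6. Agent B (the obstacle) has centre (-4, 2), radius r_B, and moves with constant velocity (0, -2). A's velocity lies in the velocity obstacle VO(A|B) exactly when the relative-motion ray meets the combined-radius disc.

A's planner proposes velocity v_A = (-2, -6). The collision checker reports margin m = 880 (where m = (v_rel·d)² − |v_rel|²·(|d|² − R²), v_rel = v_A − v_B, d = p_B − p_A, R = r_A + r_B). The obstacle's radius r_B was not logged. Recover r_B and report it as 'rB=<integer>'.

m = 880
d = (1, 7);  v_rel = (-2, -4),  |v_rel|² = 20
v_rel×d = (-2)·(7) − (-4)·(1) = -10
since m = R²·20 − (-10)²:  R² = (100 + 880) / 20 = 49
R = √49 = 7  ⇒  r_B = 7 − 6 = 1

rB=1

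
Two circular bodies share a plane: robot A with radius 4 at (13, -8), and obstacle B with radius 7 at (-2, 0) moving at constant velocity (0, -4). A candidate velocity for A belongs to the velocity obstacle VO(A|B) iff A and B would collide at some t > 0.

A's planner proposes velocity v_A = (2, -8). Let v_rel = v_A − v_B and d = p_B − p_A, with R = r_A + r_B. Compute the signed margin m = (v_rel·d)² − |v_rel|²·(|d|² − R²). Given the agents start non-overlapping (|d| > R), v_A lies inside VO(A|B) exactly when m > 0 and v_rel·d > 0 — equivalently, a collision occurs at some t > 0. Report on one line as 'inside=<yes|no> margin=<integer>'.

d = (-15, 8),  |d|² = 289;  R = 4+7 = 11,  c = 289−11² = 168
v_rel = (2, -4),  |v_rel|² = 20;  v_rel·d = (2)·(-15) + (-4)·(8) = -62
20·t² + 124·t + 168 = 0  ⇒  m = (-62)² − 20·168 = 484
m = 484 > 0,  v_rel·d = -62 < 0  ⇒  outside

inside=no margin=484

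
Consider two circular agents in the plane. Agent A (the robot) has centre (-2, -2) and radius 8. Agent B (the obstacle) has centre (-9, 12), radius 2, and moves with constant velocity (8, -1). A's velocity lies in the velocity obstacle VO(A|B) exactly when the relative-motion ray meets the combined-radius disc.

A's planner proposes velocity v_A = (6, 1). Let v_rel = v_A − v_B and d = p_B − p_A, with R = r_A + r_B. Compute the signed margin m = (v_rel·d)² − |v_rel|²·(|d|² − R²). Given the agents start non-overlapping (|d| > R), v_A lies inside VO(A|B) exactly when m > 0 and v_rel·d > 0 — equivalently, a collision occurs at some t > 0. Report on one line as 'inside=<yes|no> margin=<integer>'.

d = (-7, 14),  |d|² = 245;  R = 8+2 = 10,  c = 245−10² = 145
v_rel = (-2, 2),  |v_rel|² = 8;  v_rel·d = (-2)·(-7) + (2)·(14) = 42
8·t² − 84·t + 145 = 0  ⇒  m = 42² − 8·145 = 604
m = 604 > 0,  v_rel·d = 42 > 0  ⇒  inside

inside=yes margin=604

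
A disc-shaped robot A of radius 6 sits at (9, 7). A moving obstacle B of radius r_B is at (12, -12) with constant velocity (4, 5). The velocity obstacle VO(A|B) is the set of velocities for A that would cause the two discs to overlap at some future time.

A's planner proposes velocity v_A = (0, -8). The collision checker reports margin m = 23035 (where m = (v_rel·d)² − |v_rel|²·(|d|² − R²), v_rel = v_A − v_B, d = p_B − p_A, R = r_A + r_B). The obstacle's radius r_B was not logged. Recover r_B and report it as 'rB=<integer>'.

m = 23035
d = (3, -19);  v_rel = (-4, -13),  |v_rel|² = 185
v_rel×d = (-4)·(-19) − (-13)·(3) = 115
since m = R²·185 − 115²:  R² = (13225 + 23035) / 185 = 196
R = √196 = 14  ⇒  r_B = 14 − 6 = 8

rB=8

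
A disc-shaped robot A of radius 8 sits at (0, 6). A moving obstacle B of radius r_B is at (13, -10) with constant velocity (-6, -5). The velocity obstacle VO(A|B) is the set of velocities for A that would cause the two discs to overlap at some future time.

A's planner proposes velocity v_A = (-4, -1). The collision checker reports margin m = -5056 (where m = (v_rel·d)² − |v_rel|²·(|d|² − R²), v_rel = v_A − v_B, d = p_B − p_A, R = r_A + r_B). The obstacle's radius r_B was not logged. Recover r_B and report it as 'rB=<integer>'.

m = -5056
d = (13, -16);  v_rel = (2, 4),  |v_rel|² = 20
v_rel×d = (2)·(-16) − (4)·(13) = -84
since m = R²·20 − (-84)²:  R² = (7056 + -5056) / 20 = 100
R = √100 = 10  ⇒  r_B = 10 − 8 = 2

rB=2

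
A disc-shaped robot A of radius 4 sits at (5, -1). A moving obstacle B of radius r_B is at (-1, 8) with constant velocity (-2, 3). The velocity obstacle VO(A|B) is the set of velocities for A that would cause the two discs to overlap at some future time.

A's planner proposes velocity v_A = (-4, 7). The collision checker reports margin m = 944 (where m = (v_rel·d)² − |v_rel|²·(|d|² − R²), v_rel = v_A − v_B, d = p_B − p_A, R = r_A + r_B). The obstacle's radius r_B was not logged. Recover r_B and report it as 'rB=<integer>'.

m = 944
d = (-6, 9);  v_rel = (-2, 4),  |v_rel|² = 20
v_rel×d = (-2)·(9) − (4)·(-6) = 6
since m = R²·20 − 6²:  R² = (36 + 944) / 20 = 49
R = √49 = 7  ⇒  r_B = 7 − 4 = 3

rB=3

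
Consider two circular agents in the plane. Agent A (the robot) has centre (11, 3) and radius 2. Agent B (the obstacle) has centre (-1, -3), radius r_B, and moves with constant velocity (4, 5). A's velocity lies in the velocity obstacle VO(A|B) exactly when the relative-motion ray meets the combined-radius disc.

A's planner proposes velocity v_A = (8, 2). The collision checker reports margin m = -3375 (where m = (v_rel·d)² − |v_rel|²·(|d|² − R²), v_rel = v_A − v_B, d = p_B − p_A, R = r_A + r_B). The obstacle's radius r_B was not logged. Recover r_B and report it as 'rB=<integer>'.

m = -3375
d = (-12, -6);  v_rel = (4, -3),  |v_rel|² = 25
v_rel×d = (4)·(-6) − (-3)·(-12) = -60
since m = R²·25 − (-60)²:  R² = (3600 + -3375) / 25 = 9
R = √9 = 3  ⇒  r_B = 3 − 2 = 1

rB=1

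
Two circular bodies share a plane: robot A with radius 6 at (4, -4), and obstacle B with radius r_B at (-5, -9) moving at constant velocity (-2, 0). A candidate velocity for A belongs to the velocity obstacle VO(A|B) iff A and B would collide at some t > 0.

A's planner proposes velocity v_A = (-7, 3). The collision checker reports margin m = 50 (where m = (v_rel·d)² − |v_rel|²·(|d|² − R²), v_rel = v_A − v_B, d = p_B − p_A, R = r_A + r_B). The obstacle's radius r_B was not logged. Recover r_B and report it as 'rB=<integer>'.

m = 50
d = (-9, -5);  v_rel = (-5, 3),  |v_rel|² = 34
v_rel×d = (-5)·(-5) − (3)·(-9) = 52
since m = R²·34 − 52²:  R² = (2704 + 50) / 34 = 81
R = √81 = 9  ⇒  r_B = 9 − 6 = 3

rB=3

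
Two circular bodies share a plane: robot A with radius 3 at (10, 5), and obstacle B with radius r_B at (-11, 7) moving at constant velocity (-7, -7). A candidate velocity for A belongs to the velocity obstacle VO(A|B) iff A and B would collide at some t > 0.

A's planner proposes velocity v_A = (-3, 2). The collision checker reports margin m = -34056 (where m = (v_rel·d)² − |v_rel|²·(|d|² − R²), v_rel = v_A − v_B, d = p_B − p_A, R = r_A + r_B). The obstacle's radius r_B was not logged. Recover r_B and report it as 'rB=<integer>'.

m = -34056
d = (-21, 2);  v_rel = (4, 9),  |v_rel|² = 97
v_rel×d = (4)·(2) − (9)·(-21) = 197
since m = R²·97 − 197²:  R² = (38809 + -34056) / 97 = 49
R = √49 = 7  ⇒  r_B = 7 − 3 = 4

rB=4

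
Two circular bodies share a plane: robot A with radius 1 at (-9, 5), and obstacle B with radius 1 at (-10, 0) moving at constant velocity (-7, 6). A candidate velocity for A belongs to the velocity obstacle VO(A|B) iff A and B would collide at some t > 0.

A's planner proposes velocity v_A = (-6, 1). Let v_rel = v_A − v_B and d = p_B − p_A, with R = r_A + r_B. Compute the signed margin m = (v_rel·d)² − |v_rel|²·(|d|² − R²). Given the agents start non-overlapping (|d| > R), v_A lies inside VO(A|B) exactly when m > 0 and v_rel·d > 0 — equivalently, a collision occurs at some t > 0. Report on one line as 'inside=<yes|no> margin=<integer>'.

d = (-1, -5),  |d|² = 26;  R = 1+1 = 2,  c = 26−2² = 22
v_rel = (1, -5),  |v_rel|² = 26;  v_rel·d = (1)·(-1) + (-5)·(-5) = 24
26·t² − 48·t + 22 = 0  ⇒  m = 24² − 26·22 = 4
m = 4 > 0,  v_rel·d = 24 > 0  ⇒  inside

inside=yes margin=4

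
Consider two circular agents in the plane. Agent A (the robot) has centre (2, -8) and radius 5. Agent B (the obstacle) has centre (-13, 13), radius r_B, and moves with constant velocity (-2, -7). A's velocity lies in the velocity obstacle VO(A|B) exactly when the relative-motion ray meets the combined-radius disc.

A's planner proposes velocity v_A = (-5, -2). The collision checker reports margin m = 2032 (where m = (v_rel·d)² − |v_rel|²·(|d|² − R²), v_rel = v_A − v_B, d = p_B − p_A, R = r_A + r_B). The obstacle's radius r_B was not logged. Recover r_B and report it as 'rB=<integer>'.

m = 2032
d = (-15, 21);  v_rel = (-3, 5),  |v_rel|² = 34
v_rel×d = (-3)·(21) − (5)·(-15) = 12
since m = R²·34 − 12²:  R² = (144 + 2032) / 34 = 64
R = √64 = 8  ⇒  r_B = 8 − 5 = 3

rB=3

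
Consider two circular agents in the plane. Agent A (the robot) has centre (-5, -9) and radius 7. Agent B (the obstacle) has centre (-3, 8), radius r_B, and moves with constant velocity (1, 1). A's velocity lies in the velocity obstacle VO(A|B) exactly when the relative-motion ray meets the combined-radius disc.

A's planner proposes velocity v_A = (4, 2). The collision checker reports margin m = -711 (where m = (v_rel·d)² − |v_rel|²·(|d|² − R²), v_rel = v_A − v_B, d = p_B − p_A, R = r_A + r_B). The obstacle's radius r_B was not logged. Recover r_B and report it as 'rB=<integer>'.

m = -711
d = (2, 17);  v_rel = (3, 1),  |v_rel|² = 10
v_rel×d = (3)·(17) − (1)·(2) = 49
since m = R²·10 − 49²:  R² = (2401 + -711) / 10 = 169
R = √169 = 13  ⇒  r_B = 13 − 7 = 6

rB=6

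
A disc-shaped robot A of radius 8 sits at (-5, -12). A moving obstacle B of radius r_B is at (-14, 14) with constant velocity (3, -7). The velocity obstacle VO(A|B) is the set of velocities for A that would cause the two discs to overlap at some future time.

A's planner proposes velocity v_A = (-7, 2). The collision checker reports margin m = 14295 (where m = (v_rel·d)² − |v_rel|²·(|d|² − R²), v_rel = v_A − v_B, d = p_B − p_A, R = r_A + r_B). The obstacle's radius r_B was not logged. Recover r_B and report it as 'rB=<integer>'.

m = 14295
d = (-9, 26);  v_rel = (-10, 9),  |v_rel|² = 181
v_rel×d = (-10)·(26) − (9)·(-9) = -179
since m = R²·181 − (-179)²:  R² = (32041 + 14295) / 181 = 256
R = √256 = 16  ⇒  r_B = 16 − 8 = 8

rB=8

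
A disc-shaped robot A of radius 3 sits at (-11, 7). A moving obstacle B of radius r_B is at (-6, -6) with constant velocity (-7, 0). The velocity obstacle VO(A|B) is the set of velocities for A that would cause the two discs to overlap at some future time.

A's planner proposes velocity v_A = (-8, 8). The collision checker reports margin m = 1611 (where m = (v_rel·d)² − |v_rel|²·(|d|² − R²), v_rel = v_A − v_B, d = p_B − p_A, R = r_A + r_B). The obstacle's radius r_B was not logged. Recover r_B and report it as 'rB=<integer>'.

m = 1611
d = (5, -13);  v_rel = (-1, 8),  |v_rel|² = 65
v_rel×d = (-1)·(-13) − (8)·(5) = -27
since m = R²·65 − (-27)²:  R² = (729 + 1611) / 65 = 36
R = √36 = 6  ⇒  r_B = 6 − 3 = 3

rB=3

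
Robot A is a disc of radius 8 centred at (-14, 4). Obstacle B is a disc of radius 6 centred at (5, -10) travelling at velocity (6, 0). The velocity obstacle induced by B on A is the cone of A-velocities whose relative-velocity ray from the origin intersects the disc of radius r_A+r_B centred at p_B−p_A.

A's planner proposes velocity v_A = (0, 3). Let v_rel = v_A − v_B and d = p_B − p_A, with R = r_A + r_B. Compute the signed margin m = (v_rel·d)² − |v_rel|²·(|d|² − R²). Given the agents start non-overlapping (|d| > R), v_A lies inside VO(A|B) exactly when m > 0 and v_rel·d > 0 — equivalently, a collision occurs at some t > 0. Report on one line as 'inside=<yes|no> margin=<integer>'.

d = (19, -14),  |d|² = 557;  R = 8+6 = 14,  c = 557−14² = 361
v_rel = (-6, 3),  |v_rel|² = 45;  v_rel·d = (-6)·(19) + (3)·(-14) = -156
45·t² + 312·t + 361 = 0  ⇒  m = (-156)² − 45·361 = 8091
m = 8091 > 0,  v_rel·d = -156 < 0  ⇒  outside

inside=no margin=8091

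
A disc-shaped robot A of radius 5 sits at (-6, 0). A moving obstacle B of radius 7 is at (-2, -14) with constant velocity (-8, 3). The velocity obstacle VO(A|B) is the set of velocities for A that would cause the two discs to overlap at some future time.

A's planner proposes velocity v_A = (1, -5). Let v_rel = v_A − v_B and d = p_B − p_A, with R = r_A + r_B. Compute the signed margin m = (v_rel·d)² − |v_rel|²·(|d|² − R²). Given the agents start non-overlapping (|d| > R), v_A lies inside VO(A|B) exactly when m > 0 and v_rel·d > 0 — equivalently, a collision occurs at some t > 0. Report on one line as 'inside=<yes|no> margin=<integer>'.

d = (4, -14),  |d|² = 212;  R = 5+7 = 12,  c = 212−12² = 68
v_rel = (9, -8),  |v_rel|² = 145;  v_rel·d = (9)·(4) + (-8)·(-14) = 148
145·t² − 296·t + 68 = 0  ⇒  m = 148² − 145·68 = 12044
m = 12044 > 0,  v_rel·d = 148 > 0  ⇒  inside

inside=yes margin=12044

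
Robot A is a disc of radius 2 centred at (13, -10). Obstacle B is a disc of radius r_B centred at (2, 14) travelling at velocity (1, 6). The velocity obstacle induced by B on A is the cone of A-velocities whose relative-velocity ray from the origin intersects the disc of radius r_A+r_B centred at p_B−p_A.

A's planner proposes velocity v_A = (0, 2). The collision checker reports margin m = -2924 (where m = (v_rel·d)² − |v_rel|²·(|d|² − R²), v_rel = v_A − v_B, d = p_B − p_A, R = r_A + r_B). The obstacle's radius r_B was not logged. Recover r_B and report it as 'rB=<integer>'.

m = -2924
d = (-11, 24);  v_rel = (-1, -4),  |v_rel|² = 17
v_rel×d = (-1)·(24) − (-4)·(-11) = -68
since m = R²·17 − (-68)²:  R² = (4624 + -2924) / 17 = 100
R = √100 = 10  ⇒  r_B = 10 − 2 = 8

rB=8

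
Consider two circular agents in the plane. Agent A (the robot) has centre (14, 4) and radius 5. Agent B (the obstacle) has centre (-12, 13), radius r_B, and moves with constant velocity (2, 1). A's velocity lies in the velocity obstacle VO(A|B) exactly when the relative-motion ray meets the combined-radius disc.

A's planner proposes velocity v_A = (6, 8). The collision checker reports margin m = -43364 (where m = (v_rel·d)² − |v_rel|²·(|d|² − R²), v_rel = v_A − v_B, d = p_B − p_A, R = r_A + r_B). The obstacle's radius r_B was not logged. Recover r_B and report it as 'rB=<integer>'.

m = -43364
d = (-26, 9);  v_rel = (4, 7),  |v_rel|² = 65
v_rel×d = (4)·(9) − (7)·(-26) = 218
since m = R²·65 − 218²:  R² = (47524 + -43364) / 65 = 64
R = √64 = 8  ⇒  r_B = 8 − 5 = 3

rB=3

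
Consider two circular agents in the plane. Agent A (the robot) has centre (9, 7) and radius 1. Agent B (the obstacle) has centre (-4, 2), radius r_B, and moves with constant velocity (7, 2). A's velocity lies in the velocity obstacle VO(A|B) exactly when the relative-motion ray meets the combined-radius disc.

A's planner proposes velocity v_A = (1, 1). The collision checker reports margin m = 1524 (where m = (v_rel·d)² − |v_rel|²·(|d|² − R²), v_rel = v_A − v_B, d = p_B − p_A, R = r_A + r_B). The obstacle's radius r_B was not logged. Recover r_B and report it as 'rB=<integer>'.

m = 1524
d = (-13, -5);  v_rel = (-6, -1),  |v_rel|² = 37
v_rel×d = (-6)·(-5) − (-1)·(-13) = 17
since m = R²·37 − 17²:  R² = (289 + 1524) / 37 = 49
R = √49 = 7  ⇒  r_B = 7 − 1 = 6

rB=6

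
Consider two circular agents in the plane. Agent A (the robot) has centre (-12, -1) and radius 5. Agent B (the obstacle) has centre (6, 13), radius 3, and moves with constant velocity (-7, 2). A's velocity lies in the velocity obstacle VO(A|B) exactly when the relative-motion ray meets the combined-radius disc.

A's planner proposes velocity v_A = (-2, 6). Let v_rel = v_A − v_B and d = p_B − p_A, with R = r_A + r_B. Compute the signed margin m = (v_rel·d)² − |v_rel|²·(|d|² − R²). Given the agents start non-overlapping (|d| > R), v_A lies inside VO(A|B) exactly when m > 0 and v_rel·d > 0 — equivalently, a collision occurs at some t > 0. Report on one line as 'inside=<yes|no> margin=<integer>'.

d = (18, 14),  |d|² = 520;  R = 5+3 = 8,  c = 520−8² = 456
v_rel = (5, 4),  |v_rel|² = 41;  v_rel·d = (5)·(18) + (4)·(14) = 146
41·t² − 292·t + 456 = 0  ⇒  m = 146² − 41·456 = 2620
m = 2620 > 0,  v_rel·d = 146 > 0  ⇒  inside

inside=yes margin=2620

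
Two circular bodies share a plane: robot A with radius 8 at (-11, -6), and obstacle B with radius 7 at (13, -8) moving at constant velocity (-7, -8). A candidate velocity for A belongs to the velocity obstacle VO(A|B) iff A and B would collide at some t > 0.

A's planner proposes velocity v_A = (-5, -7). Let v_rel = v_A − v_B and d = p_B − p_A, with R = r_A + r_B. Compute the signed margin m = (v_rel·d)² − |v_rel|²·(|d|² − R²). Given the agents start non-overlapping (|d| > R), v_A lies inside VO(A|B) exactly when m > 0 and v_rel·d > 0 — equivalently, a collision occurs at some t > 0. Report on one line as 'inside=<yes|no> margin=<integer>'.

d = (24, -2),  |d|² = 580;  R = 8+7 = 15,  c = 580−15² = 355
v_rel = (2, 1),  |v_rel|² = 5;  v_rel·d = (2)·(24) + (1)·(-2) = 46
5·t² − 92·t + 355 = 0  ⇒  m = 46² − 5·355 = 341
m = 341 > 0,  v_rel·d = 46 > 0  ⇒  inside

inside=yes margin=341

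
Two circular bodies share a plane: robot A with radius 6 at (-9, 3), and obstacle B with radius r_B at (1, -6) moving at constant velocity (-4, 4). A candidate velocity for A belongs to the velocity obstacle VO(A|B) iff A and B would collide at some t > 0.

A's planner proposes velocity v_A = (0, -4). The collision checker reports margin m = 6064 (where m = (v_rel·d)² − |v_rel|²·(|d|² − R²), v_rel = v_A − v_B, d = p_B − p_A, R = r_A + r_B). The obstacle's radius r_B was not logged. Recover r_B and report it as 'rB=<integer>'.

m = 6064
d = (10, -9);  v_rel = (4, -8),  |v_rel|² = 80
v_rel×d = (4)·(-9) − (-8)·(10) = 44
since m = R²·80 − 44²:  R² = (1936 + 6064) / 80 = 100
R = √100 = 10  ⇒  r_B = 10 − 6 = 4

rB=4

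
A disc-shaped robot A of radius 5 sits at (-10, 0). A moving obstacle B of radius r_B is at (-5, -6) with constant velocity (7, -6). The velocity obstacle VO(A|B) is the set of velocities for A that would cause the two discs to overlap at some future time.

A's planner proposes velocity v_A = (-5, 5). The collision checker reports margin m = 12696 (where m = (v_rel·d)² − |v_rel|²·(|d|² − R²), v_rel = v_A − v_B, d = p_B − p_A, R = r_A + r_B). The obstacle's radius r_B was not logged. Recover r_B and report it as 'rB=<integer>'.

m = 12696
d = (5, -6);  v_rel = (-12, 11),  |v_rel|² = 265
v_rel×d = (-12)·(-6) − (11)·(5) = 17
since m = R²·265 − 17²:  R² = (289 + 12696) / 265 = 49
R = √49 = 7  ⇒  r_B = 7 − 5 = 2

rB=2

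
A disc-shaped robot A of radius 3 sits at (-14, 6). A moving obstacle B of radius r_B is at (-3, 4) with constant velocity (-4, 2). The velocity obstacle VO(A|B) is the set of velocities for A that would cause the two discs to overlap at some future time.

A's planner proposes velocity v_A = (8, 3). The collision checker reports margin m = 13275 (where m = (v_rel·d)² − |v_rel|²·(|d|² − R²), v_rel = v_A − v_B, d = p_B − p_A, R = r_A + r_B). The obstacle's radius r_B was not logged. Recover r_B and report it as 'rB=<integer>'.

m = 13275
d = (11, -2);  v_rel = (12, 1),  |v_rel|² = 145
v_rel×d = (12)·(-2) − (1)·(11) = -35
since m = R²·145 − (-35)²:  R² = (1225 + 13275) / 145 = 100
R = √100 = 10  ⇒  r_B = 10 − 3 = 7

rB=7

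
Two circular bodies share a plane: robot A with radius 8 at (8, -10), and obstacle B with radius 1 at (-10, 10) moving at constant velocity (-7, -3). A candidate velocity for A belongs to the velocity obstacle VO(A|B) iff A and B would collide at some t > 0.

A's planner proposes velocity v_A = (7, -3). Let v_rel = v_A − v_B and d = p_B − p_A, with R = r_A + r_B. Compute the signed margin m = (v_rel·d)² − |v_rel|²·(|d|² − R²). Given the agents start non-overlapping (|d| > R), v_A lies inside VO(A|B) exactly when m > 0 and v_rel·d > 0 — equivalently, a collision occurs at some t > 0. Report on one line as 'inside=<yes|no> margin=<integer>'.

d = (-18, 20),  |d|² = 724;  R = 8+1 = 9,  c = 724−9² = 643
v_rel = (14, 0),  |v_rel|² = 196;  v_rel·d = (14)·(-18) + (0)·(20) = -252
196·t² + 504·t + 643 = 0  ⇒  m = (-252)² − 196·643 = -62524
m = -62524 < 0,  v_rel·d = -252 < 0  ⇒  outside

inside=no margin=-62524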